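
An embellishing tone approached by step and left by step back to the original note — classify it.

Approach: by step. Departure: by step in the opposite direction, back to the starting pitch.
Stepwise on both sides but reversing to return to the same chord tone — a neighbor tone. (Had it continued onward in the same direction it would be a passing tone instead.)

Neighbor tone.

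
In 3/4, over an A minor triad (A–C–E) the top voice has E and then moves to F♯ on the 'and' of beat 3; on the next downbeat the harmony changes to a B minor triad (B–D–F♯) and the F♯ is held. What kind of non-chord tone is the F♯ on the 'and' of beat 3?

The harmony at that moment is A minor triad (A, C, E); F♯ is not a chord tone.
It is approached by step up from E and then sustained as the same pitch into the next harmony.
Arriving early and becoming a chord tone when the harmony changes — an anticipation.

Anticipation.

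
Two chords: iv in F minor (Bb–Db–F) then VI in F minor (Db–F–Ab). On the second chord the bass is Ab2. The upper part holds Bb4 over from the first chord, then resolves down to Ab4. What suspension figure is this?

9–8 suspension.

At the second chord the bass is Ab2. The suspended Bb4 lies a ninth above the bass; after resolving down by step to Ab4, the interval above the bass becomes an octave.
Suspension figures are named by those two intervals: 9–8.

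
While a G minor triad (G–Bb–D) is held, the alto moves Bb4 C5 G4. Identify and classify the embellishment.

C5 is an escape tone.

The harmony at that moment is G minor triad (G, Bb, D); C5 is not a chord tone.
It is approached by step up from Bb4 and left by leap down to G4.
Step in, leap out — an escape tone.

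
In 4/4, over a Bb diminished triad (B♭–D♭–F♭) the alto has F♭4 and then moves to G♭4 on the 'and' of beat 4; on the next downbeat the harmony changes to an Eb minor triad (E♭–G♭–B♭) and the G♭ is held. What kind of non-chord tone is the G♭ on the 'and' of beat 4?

Anticipation.

The harmony at that moment is B♭ diminished triad (B♭, D♭, F♭); G♭4 is not a chord tone.
It is approached by step up from F♭4 and then sustained as the same pitch into the next harmony.
Arriving early and becoming a chord tone when the harmony changes — an anticipation.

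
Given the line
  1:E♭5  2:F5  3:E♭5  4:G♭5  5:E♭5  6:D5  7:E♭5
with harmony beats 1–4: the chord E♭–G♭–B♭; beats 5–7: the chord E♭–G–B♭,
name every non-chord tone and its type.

F5 (beat 2) — neighbor tone; D5 (beat 6) — neighbor tone.

The harmony at that moment is E♭ minor triad (E♭, G♭, B♭); F5 is not a chord tone.
It is approached by step up from E♭5 and left by step down to E♭5.
Step away and step back to the same note — a neighbor tone (upper neighbor).
The harmony at that moment is E♭ major triad (E♭, G, B♭); D5 is not a chord tone.
It is approached by step down from E♭5 and left by step up to E♭5.
Step away and step back to the same note — a neighbor tone (lower neighbor).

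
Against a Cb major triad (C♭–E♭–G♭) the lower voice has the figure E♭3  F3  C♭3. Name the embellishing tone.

F3 is an escape tone.

The harmony at that moment is C♭ major triad (C♭, E♭, G♭); F3 is not a chord tone.
It is approached by step up from E♭3 and left by leap down to C♭3.
Step in, leap out — an escape tone.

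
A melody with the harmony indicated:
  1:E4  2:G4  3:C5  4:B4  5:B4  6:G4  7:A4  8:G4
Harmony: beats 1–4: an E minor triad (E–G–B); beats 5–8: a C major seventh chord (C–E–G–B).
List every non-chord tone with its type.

The harmony at that moment is E minor triad (E, G, B); C5 is not a chord tone.
It is approached by leap up from G4 and left by step down to B4.
Leap in, step out — an appoggiatura.
The harmony at that moment is C major seventh chord (C, E, G, B); A4 is not a chord tone.
It is approached by step up from G4 and left by step down to G4.
Step away and step back to the same note — a neighbor tone (upper neighbor).

C5 (beat 3) — appoggiatura; A4 (beat 7) — neighbor tone.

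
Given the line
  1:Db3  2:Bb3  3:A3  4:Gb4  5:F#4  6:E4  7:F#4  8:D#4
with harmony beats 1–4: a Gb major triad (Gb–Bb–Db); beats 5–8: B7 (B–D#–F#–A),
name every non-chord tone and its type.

A3 (beat 3) — escape tone; E4 (beat 6) — neighbor tone.

The harmony at that moment is Gb major triad (Gb, Bb, Db); A3 is not a chord tone.
It is approached by step down from Bb3 and left by leap up to Gb4.
Step in, leap out — an escape tone.
The harmony at that moment is B dominant seventh chord (B, D#, F#, A); E4 is not a chord tone.
It is approached by step down from F#4 and left by step up to F#4.
Step away and step back to the same note — a neighbor tone (lower neighbor).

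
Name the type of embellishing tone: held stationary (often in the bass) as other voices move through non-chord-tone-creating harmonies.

Pedal tone.

Approach: none. Departure: none — a single pitch is sustained while the chords change around it, passing through harmonies that do not contain it.
No melodic motion at all; the dissonance is created entirely by the moving harmonies against the stationary note — a pedal tone (pedal point).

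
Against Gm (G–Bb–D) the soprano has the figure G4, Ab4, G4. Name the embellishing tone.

The harmony at that moment is G minor triad (G, Bb, D); Ab4 is not a chord tone.
It is approached by step up from G4 and left by step down to G4.
Step away and step back to the same note — a neighbor tone (upper neighbor).

Ab4 is a neighbor tone.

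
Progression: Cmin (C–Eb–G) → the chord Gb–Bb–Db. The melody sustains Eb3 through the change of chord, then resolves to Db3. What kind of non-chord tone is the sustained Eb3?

The harmony at that moment is Gb major triad (Gb, Bb, Db); Eb3 is not a chord tone.
It is held over (the same pitch as the preceding Eb3) and left by step down to Db3.
Held over from the previous chord and resolving down by step — a suspension.

Eb3 is a suspension.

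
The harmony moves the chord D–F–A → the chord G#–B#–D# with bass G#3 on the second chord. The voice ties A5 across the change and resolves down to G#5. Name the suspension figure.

At the second chord the bass is G#3. The suspended A5 lies a ninth above the bass; after resolving down by step to G#5, the interval above the bass becomes an octave.
Suspension figures are named by those two intervals: 9–8.

9–8 suspension.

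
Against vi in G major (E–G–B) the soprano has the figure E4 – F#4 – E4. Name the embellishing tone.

The harmony at that moment is E minor triad (E, G, B); F#4 is not a chord tone.
It is approached by step up from E4 and left by step down to E4.
Step away and step back to the same note — a neighbor tone (upper neighbor).

F#4 is a neighbor tone.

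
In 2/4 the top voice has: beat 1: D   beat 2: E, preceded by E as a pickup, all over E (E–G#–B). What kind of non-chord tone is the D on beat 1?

Lower neighbor tone.

The harmony at that moment is E major triad (E, G#, B); D is not a chord tone.
It is approached by step down from E and left by step up to E.
Step away and step back to the same note — a neighbor tone (lower neighbor).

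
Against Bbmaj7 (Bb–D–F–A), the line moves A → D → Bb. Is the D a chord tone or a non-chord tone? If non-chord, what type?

Chord tone (the third of Bb major seventh chord).

Bb major seventh chord contains Bb, D, F, A; D is the third, so it is a chord tone.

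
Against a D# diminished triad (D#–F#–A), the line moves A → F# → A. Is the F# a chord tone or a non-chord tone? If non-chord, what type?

Chord tone (the third of D# diminished triad).

D# diminished triad contains D#, F#, A; F# is the third, so it is a chord tone.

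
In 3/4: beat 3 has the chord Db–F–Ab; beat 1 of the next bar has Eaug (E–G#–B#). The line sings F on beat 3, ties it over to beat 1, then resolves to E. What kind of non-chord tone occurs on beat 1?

The harmony at that moment is E augmented triad (E, G#, B#); F is not a chord tone.
It is held over (the same pitch as the preceding F) and left by step down to E.
Held over from the previous chord and resolving down by step — a suspension.

Suspension.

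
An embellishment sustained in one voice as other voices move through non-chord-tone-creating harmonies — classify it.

Approach: none. Departure: none — a single pitch is sustained while the chords change around it, passing through harmonies that do not contain it.
No melodic motion at all; the dissonance is created entirely by the moving harmonies against the stationary note — a pedal tone (pedal point).

Pedal tone.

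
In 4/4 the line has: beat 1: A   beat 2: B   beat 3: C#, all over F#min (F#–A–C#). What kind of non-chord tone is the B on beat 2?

The harmony at that moment is F# minor triad (F#, A, C#); B is not a chord tone.
It is approached by step up from A and left by step up to C#.
Step in, step out in the same direction — a passing tone.

Passing tone.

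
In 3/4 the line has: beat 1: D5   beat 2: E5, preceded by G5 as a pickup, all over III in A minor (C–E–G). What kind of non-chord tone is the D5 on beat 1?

The harmony at that moment is C major triad (C, E, G); D5 is not a chord tone.
It is approached by leap down from G5 and left by step up to E5.
Leap in, step out, metrically accented — an appoggiatura.

Appoggiatura.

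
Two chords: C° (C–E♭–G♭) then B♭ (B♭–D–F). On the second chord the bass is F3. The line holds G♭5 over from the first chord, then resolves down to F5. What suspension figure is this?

9–8 suspension.

At the second chord the bass is F3. The suspended G♭5 lies a ninth above the bass; after resolving down by step to F5, the interval above the bass becomes an octave.
Suspension figures are named by those two intervals: 9–8.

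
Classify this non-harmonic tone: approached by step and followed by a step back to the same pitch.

Neighbor tone.

Approach: by step. Departure: by step in the opposite direction, back to the starting pitch.
Stepwise on both sides but reversing to return to the same chord tone — a neighbor tone. (Had it continued onward in the same direction it would be a passing tone instead.)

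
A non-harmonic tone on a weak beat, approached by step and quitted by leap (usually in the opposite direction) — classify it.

Approach: by step. Departure: by leap. Metric position: weak.
Step in, leap out, from a weak position — an escape tone (échappée). (It is the mirror image of the appoggiatura, which leaps in and steps out on a strong beat.)

Escape tone.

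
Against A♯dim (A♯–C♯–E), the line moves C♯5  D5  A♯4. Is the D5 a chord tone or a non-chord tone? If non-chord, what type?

The harmony at that moment is A♯ diminished triad (A♯, C♯, E); D5 is not a chord tone.
It is approached by step up from C♯5 and left by leap down to A♯4.
Step in, leap out — an escape tone.

Non-chord tone — an escape tone.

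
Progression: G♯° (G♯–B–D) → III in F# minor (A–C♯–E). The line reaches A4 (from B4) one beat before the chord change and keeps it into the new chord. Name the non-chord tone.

A4 is an anticipation.

The harmony at that moment is G♯ diminished triad (G♯, B, D); A4 is not a chord tone.
It is approached by step down from B4 and then sustained as the same pitch into the next harmony.
Arriving early and becoming a chord tone when the harmony changes — an anticipation.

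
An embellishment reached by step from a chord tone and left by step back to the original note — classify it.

Approach: by step. Departure: by step in the opposite direction, back to the starting pitch.
Stepwise on both sides but reversing to return to the same chord tone — a neighbor tone. (Had it continued onward in the same direction it would be a passing tone instead.)

Neighbor tone.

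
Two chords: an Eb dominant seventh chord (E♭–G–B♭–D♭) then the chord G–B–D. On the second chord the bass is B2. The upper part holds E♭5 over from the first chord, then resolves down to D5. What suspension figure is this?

4–3 suspension.

At the second chord the bass is B2. The suspended E♭5 lies a fourth above the bass; after resolving down by step to D5, the interval above the bass becomes a third.
Suspension figures are named by those two intervals: 4–3.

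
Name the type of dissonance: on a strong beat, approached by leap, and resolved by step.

Appoggiatura.

Approach: by leap. Departure: by step. Metric position: strong.
Leap in, step out, in a metrically strong position — an appoggiatura. (It is the mirror image of the escape tone, which steps in and leaps out from a weak position.)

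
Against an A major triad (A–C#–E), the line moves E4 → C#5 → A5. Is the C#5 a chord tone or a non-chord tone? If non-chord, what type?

A major triad contains A, C#, E; C# is the third, so it is a chord tone.

Chord tone (the third of A major triad).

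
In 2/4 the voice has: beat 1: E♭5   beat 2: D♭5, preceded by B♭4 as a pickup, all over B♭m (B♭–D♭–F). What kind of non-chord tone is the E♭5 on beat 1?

The harmony at that moment is B♭ minor triad (B♭, D♭, F); E♭5 is not a chord tone.
It is approached by leap up from B♭4 and left by step down to D♭5.
Leap in, step out, metrically accented — an appoggiatura.

Appoggiatura.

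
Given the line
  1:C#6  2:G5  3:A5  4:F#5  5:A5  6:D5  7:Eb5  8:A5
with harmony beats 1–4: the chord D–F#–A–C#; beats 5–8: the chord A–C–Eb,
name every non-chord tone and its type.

The harmony at that moment is D major seventh chord (D, F#, A, C#); G5 is not a chord tone.
It is approached by leap down from C#6 and left by step up to A5.
Leap in, step out — an appoggiatura.
The harmony at that moment is A diminished triad (A, C, Eb); D5 is not a chord tone.
It is approached by leap down from A5 and left by step up to Eb5.
Leap in, step out — an appoggiatura.

G5 (beat 2) — appoggiatura; D5 (beat 6) — appoggiatura.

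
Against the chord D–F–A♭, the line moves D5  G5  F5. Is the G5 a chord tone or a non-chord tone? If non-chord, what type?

Non-chord tone — an appoggiatura.

The harmony at that moment is D diminished triad (D, F, A♭); G5 is not a chord tone.
It is approached by leap up from D5 and left by step down to F5.
Leap in, step out — an appoggiatura.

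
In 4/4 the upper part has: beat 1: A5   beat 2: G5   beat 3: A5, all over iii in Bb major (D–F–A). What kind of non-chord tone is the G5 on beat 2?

The harmony at that moment is D minor triad (D, F, A); G5 is not a chord tone.
It is approached by step down from A5 and left by step up to A5.
Step away and step back to the same note — a neighbor tone (lower neighbor).

Lower neighbor tone.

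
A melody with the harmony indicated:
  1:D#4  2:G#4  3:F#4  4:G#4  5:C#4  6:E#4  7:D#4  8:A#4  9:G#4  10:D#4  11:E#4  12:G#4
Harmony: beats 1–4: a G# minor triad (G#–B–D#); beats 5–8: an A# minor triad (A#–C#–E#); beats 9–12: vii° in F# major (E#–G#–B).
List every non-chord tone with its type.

F#4 (beat 3) — neighbor tone; D#4 (beat 7) — escape tone; D#4 (beat 10) — appoggiatura.

The harmony at that moment is G# minor triad (G#, B, D#); F#4 is not a chord tone.
It is approached by step down from G#4 and left by step up to G#4.
Step away and step back to the same note — a neighbor tone (lower neighbor).
The harmony at that moment is A# minor triad (A#, C#, E#); D#4 is not a chord tone.
It is approached by step down from E#4 and left by leap up to A#4.
Step in, leap out — an escape tone.
The harmony at that moment is E# diminished triad (E#, G#, B); D#4 is not a chord tone.
It is approached by leap down from G#4 and left by step up to E#4.
Leap in, step out — an appoggiatura.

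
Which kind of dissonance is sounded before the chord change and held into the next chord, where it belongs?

Approach: ahead of the chord change (typically by step), so it is dissonant against the current harmony. Departure: none — the same pitch is restated or held and is a chord tone of the new harmony.
Dissonant first, consonant once the harmony catches up: the note simply arrives early — an anticipation. (The reverse timing, consonant first and dissonant after the change, would be a suspension or retardation.)

Anticipation.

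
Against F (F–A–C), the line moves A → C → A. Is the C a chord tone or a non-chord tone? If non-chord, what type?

F major triad contains F, A, C; C is the fifth, so it is a chord tone.

Chord tone (the fifth of F major triad).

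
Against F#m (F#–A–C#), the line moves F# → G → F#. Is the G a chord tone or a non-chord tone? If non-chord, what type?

Non-chord tone — a neighbor tone.

The harmony at that moment is F# minor triad (F#, A, C#); G is not a chord tone.
It is approached by step up from F# and left by step down to F#.
Step away and step back to the same note — a neighbor tone (upper neighbor).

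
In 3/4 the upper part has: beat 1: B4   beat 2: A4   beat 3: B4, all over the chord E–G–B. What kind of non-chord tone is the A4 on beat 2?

Lower neighbor tone.

The harmony at that moment is E minor triad (E, G, B); A4 is not a chord tone.
It is approached by step down from B4 and left by step up to B4.
Step away and step back to the same note — a neighbor tone (lower neighbor).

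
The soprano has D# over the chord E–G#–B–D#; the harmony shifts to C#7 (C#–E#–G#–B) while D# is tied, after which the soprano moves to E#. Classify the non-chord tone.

D# is a retardation.

The harmony at that moment is C# dominant seventh chord (C#, E#, G#, B); D# is not a chord tone.
It is held over (the same pitch as the preceding D#) and left by step up to E#.
Held over from the previous chord and resolving up by step — a retardation.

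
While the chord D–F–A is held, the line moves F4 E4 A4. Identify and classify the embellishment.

The harmony at that moment is D minor triad (D, F, A); E4 is not a chord tone.
It is approached by step down from F4 and left by leap up to A4.
Step in, leap out — an escape tone.

E4 is an escape tone.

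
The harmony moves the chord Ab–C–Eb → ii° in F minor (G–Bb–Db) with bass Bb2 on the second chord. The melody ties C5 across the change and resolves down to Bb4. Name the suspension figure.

At the second chord the bass is Bb2. The suspended C5 lies a ninth above the bass; after resolving down by step to Bb4, the interval above the bass becomes an octave.
Suspension figures are named by those two intervals: 9–8.

9–8 suspension.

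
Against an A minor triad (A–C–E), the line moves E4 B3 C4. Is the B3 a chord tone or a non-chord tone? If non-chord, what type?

The harmony at that moment is A minor triad (A, C, E); B3 is not a chord tone.
It is approached by leap down from E4 and left by step up to C4.
Leap in, step out — an appoggiatura.

Non-chord tone — an appoggiatura.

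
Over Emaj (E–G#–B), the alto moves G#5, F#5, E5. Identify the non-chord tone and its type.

F#5 is a passing tone.

The harmony at that moment is E major triad (E, G#, B); F#5 is not a chord tone.
It is approached by step down from G#5 and left by step down to E5.
Step in, step out in the same direction — a passing tone.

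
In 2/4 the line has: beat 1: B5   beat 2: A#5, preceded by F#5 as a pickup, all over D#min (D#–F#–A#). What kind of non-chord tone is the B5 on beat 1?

The harmony at that moment is D# minor triad (D#, F#, A#); B5 is not a chord tone.
It is approached by leap up from F#5 and left by step down to A#5.
Leap in, step out, metrically accented — an appoggiatura.

Appoggiatura.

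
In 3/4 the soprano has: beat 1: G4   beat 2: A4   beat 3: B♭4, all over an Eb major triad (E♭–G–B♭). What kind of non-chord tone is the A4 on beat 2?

Passing tone.

The harmony at that moment is E♭ major triad (E♭, G, B♭); A4 is not a chord tone.
It is approached by step up from G4 and left by step up to B♭4.
Step in, step out in the same direction — a passing tone.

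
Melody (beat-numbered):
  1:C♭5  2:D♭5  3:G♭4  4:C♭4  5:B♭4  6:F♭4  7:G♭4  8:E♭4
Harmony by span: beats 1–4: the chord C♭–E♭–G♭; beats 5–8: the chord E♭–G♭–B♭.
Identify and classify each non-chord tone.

The harmony at that moment is C♭ major triad (C♭, E♭, G♭); D♭5 is not a chord tone.
It is approached by step up from C♭5 and left by leap down to G♭4.
Step in, leap out — an escape tone.
The harmony at that moment is E♭ minor triad (E♭, G♭, B♭); F♭4 is not a chord tone.
It is approached by leap down from B♭4 and left by step up to G♭4.
Leap in, step out — an appoggiatura.

D♭5 (beat 2) — escape tone; F♭4 (beat 6) — appoggiatura.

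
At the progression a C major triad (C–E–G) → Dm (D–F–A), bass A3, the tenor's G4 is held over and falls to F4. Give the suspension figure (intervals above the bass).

At the second chord the bass is A3. The suspended G4 lies a seventh above the bass; after resolving down by step to F4, the interval above the bass becomes a sixth.
Suspension figures are named by those two intervals: 7–6.

7–6 suspension.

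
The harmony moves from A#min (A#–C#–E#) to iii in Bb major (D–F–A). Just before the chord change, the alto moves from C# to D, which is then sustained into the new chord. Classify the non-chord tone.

D is an anticipation.

The harmony at that moment is A# minor triad (A#, C#, E#); D is not a chord tone.
It is approached by step up from C# and then sustained as the same pitch into the next harmony.
Arriving early and becoming a chord tone when the harmony changes — an anticipation.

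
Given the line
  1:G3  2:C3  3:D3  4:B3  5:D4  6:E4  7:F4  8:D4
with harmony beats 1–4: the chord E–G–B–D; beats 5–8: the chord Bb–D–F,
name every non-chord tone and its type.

The harmony at that moment is E minor seventh chord (E, G, B, D); C3 is not a chord tone.
It is approached by leap down from G3 and left by step up to D3.
Leap in, step out — an appoggiatura.
The harmony at that moment is Bb major triad (Bb, D, F); E4 is not a chord tone.
It is approached by step up from D4 and left by step up to F4.
Step in, step out in the same direction — a passing tone.

C3 (beat 2) — appoggiatura; E4 (beat 6) — passing tone.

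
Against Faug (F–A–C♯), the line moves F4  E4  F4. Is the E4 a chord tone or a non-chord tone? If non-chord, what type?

Non-chord tone — a neighbor tone.

The harmony at that moment is F augmented triad (F, A, C♯); E4 is not a chord tone.
It is approached by step down from F4 and left by step up to F4.
Step away and step back to the same note — a neighbor tone (lower neighbor).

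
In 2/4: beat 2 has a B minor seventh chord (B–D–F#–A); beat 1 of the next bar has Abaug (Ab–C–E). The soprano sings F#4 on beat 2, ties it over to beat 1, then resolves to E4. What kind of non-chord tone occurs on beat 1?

The harmony at that moment is Ab augmented triad (Ab, C, E); F#4 is not a chord tone.
It is held over (the same pitch as the preceding F#4) and left by step down to E4.
Held over from the previous chord and resolving down by step — a suspension.

Suspension.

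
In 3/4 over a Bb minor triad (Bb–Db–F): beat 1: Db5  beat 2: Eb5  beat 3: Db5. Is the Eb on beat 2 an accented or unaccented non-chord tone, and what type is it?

Unaccented neighbor tone.

The harmony at that moment is Bb minor triad (Bb, Db, F); Eb5 is not a chord tone.
It is approached by step up from Db5 and left by step down to Db5.
Step away and step back to the same note — a neighbor tone (upper neighbor).
It falls on a weak beat, so it is unaccented.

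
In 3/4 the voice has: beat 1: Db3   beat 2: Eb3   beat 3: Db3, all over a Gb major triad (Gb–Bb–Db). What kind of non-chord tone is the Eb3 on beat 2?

The harmony at that moment is Gb major triad (Gb, Bb, Db); Eb3 is not a chord tone.
It is approached by step up from Db3 and left by step down to Db3.
Step away and step back to the same note — a neighbor tone (upper neighbor).

Upper neighbor tone.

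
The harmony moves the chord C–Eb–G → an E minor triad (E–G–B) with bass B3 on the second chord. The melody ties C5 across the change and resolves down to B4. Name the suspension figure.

At the second chord the bass is B3. The suspended C5 lies a ninth above the bass; after resolving down by step to B4, the interval above the bass becomes an octave.
Suspension figures are named by those two intervals: 9–8.

9–8 suspension.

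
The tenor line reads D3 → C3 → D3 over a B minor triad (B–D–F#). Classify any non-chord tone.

C3 is a neighbor tone.

The harmony at that moment is B minor triad (B, D, F#); C3 is not a chord tone.
It is approached by step down from D3 and left by step up to D3.
Step away and step back to the same note — a neighbor tone (lower neighbor).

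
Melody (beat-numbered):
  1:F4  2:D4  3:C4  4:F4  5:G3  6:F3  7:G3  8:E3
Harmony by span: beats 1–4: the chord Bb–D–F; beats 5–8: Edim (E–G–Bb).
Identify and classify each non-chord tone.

The harmony at that moment is Bb major triad (Bb, D, F); C4 is not a chord tone.
It is approached by step down from D4 and left by leap up to F4.
Step in, leap out — an escape tone.
The harmony at that moment is E diminished triad (E, G, Bb); F3 is not a chord tone.
It is approached by step down from G3 and left by step up to G3.
Step away and step back to the same note — a neighbor tone (lower neighbor).

C4 (beat 3) — escape tone; F3 (beat 6) — neighbor tone.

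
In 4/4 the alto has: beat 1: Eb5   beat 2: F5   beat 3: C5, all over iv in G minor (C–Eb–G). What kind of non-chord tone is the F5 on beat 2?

The harmony at that moment is C minor triad (C, Eb, G); F5 is not a chord tone.
It is approached by step up from Eb5 and left by leap down to C5.
Step in, leap out, on a weak beat — an escape tone.

Escape tone.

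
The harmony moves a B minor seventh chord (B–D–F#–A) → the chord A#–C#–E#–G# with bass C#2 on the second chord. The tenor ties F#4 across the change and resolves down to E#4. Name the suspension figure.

4–3 suspension.

At the second chord the bass is C#2. The suspended F#4 lies a fourth above the bass; after resolving down by step to E#4, the interval above the bass becomes a third.
Suspension figures are named by those two intervals: 4–3.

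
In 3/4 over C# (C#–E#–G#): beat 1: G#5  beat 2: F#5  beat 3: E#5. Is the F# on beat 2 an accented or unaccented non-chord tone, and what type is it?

The harmony at that moment is C# major triad (C#, E#, G#); F#5 is not a chord tone.
It is approached by step down from G#5 and left by step down to E#5.
Step in, step out in the same direction — a passing tone.
It falls on a weak beat, so it is unaccented.

Unaccented passing tone.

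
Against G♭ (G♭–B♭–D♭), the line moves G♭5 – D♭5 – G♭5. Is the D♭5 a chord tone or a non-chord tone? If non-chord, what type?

Gb major triad contains G♭, B♭, D♭; D♭ is the fifth, so it is a chord tone.

Chord tone (the fifth of Gb major triad).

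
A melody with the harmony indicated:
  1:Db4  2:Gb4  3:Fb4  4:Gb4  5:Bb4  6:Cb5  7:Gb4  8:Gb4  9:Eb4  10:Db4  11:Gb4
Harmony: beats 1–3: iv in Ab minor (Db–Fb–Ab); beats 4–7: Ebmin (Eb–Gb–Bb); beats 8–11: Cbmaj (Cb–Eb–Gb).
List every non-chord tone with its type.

The harmony at that moment is Db minor triad (Db, Fb, Ab); Gb4 is not a chord tone.
It is approached by leap up from Db4 and left by step down to Fb4.
Leap in, step out — an appoggiatura.
The harmony at that moment is Eb minor triad (Eb, Gb, Bb); Cb5 is not a chord tone.
It is approached by step up from Bb4 and left by leap down to Gb4.
Step in, leap out — an escape tone.
The harmony at that moment is Cb major triad (Cb, Eb, Gb); Db4 is not a chord tone.
It is approached by step down from Eb4 and left by leap up to Gb4.
Step in, leap out — an escape tone.

Gb4 (beat 2) — appoggiatura; Cb5 (beat 6) — escape tone; Db4 (beat 10) — escape tone.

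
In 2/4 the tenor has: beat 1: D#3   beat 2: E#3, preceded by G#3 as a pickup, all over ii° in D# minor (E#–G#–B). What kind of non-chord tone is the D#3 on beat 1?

The harmony at that moment is E# diminished triad (E#, G#, B); D#3 is not a chord tone.
It is approached by leap down from G#3 and left by step up to E#3.
Leap in, step out, metrically accented — an appoggiatura.

Appoggiatura.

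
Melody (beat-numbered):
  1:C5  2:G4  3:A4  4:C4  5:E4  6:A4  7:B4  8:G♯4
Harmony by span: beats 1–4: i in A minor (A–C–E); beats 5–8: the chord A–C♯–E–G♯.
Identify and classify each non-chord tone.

G4 (beat 2) — appoggiatura; B4 (beat 7) — escape tone.

The harmony at that moment is A minor triad (A, C, E); G4 is not a chord tone.
It is approached by leap down from C5 and left by step up to A4.
Leap in, step out — an appoggiatura.
The harmony at that moment is A major seventh chord (A, C♯, E, G♯); B4 is not a chord tone.
It is approached by step up from A4 and left by leap down to G♯4.
Step in, leap out — an escape tone.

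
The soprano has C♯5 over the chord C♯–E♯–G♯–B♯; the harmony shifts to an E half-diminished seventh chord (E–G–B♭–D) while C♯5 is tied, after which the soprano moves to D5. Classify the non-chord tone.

The harmony at that moment is E half-diminished seventh chord (E, G, B♭, D); C♯5 is not a chord tone.
It is held over (the same pitch as the preceding C♯5) and left by step up to D5.
Held over from the previous chord and resolving up by step — a retardation.

C♯5 is a retardation.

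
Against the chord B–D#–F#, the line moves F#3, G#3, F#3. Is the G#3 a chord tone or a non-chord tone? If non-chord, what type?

Non-chord tone — a neighbor tone.

The harmony at that moment is B major triad (B, D#, F#); G#3 is not a chord tone.
It is approached by step up from F#3 and left by step down to F#3.
Step away and step back to the same note — a neighbor tone (upper neighbor).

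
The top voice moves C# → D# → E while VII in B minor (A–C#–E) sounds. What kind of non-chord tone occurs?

D# is a passing tone.

The harmony at that moment is A major triad (A, C#, E); D# is not a chord tone.
It is approached by step up from C# and left by step up to E.
Step in, step out in the same direction — a passing tone.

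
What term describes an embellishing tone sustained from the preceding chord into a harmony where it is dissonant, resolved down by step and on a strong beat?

Suspension.

Approach: by preparation — the pitch is first a chord tone, then held (tied or repeated) while the harmony changes under it. Departure: down by step. Metric position: strong.
A prepared dissonance that resolves downward by step — a suspension. (The same figure resolving upward would be a retardation.)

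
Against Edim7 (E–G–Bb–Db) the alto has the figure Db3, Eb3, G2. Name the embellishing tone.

Eb3 is an escape tone.

The harmony at that moment is E diminished seventh chord (E, G, Bb, Db); Eb3 is not a chord tone.
It is approached by step up from Db3 and left by leap down to G2.
Step in, leap out — an escape tone.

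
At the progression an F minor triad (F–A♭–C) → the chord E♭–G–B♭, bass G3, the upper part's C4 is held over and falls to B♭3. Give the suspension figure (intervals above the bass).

4–3 suspension.

At the second chord the bass is G3. The suspended C4 lies a fourth above the bass; after resolving down by step to B♭3, the interval above the bass becomes a third.
Suspension figures are named by those two intervals: 4–3.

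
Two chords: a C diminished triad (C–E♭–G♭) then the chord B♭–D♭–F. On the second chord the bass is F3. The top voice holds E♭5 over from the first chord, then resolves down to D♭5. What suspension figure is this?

7–6 suspension.

At the second chord the bass is F3. The suspended E♭5 lies a seventh above the bass; after resolving down by step to D♭5, the interval above the bass becomes a sixth.
Suspension figures are named by those two intervals: 7–6.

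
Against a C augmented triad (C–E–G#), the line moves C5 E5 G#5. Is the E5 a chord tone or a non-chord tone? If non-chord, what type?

C augmented triad contains C, E, G#; E is the third, so it is a chord tone.

Chord tone (the third of C augmented triad).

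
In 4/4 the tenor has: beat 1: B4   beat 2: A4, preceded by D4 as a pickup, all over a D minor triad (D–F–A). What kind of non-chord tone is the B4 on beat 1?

Appoggiatura.

The harmony at that moment is D minor triad (D, F, A); B4 is not a chord tone.
It is approached by leap up from D4 and left by step down to A4.
Leap in, step out, metrically accented — an appoggiatura.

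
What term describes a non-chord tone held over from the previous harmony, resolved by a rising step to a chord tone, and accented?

Retardation.

Approach: by preparation — the pitch is first a chord tone, then held (tied or repeated) while the harmony changes under it. Departure: up by step. Metric position: strong.
A prepared dissonance that resolves upward by step — a retardation. (The same figure resolving downward would be a suspension.)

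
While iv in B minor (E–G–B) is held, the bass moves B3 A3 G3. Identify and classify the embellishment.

A3 is a passing tone.

The harmony at that moment is E minor triad (E, G, B); A3 is not a chord tone.
It is approached by step down from B3 and left by step down to G3.
Step in, step out in the same direction — a passing tone.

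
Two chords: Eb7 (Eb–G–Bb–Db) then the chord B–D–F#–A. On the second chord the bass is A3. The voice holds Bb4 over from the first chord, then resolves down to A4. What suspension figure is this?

9–8 suspension.

At the second chord the bass is A3. The suspended Bb4 lies a ninth above the bass; after resolving down by step to A4, the interval above the bass becomes an octave.
Suspension figures are named by those two intervals: 9–8.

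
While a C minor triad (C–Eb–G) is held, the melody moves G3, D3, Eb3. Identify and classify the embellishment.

D3 is an appoggiatura.

The harmony at that moment is C minor triad (C, Eb, G); D3 is not a chord tone.
It is approached by leap down from G3 and left by step up to Eb3.
Leap in, step out — an appoggiatura.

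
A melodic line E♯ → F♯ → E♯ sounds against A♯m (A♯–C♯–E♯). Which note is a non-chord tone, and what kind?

The harmony at that moment is A♯ minor triad (A♯, C♯, E♯); F♯ is not a chord tone.
It is approached by step up from E♯ and left by step down to E♯.
Step away and step back to the same note — a neighbor tone (upper neighbor).

F♯ is a neighbor tone.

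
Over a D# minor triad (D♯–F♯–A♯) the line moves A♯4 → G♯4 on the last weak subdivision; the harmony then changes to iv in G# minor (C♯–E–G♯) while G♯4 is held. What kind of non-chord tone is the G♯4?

The harmony at that moment is D♯ minor triad (D♯, F♯, A♯); G♯4 is not a chord tone.
It is approached by step down from A♯4 and then sustained as the same pitch into the next harmony.
Arriving early and becoming a chord tone when the harmony changes — an anticipation.

G♯4 is an anticipation.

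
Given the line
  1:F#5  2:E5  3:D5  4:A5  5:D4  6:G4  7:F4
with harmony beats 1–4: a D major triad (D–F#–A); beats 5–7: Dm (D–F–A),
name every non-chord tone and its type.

E5 (beat 2) — passing tone; G4 (beat 6) — appoggiatura.

The harmony at that moment is D major triad (D, F#, A); E5 is not a chord tone.
It is approached by step down from F#5 and left by step down to D5.
Step in, step out in the same direction — a passing tone.
The harmony at that moment is D minor triad (D, F, A); G4 is not a chord tone.
It is approached by leap up from D4 and left by step down to F4.
Leap in, step out — an appoggiatura.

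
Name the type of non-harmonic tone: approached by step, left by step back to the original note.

Approach: by step. Departure: by step in the opposite direction, back to the starting pitch.
Stepwise on both sides but reversing to return to the same chord tone — a neighbor tone. (Had it continued onward in the same direction it would be a passing tone instead.)

Neighbor tone.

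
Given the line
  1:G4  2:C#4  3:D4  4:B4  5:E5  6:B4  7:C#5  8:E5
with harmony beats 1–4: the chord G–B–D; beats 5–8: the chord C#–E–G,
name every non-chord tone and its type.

The harmony at that moment is G major triad (G, B, D); C#4 is not a chord tone.
It is approached by leap down from G4 and left by step up to D4.
Leap in, step out — an appoggiatura.
The harmony at that moment is C# diminished triad (C#, E, G); B4 is not a chord tone.
It is approached by leap down from E5 and left by step up to C#5.
Leap in, step out — an appoggiatura.

C#4 (beat 2) — appoggiatura; B4 (beat 6) — appoggiatura.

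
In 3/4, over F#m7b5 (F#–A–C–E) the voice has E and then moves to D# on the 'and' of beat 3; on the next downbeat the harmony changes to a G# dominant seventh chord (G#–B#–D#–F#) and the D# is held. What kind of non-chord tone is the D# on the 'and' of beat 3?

Anticipation.

The harmony at that moment is F# half-diminished seventh chord (F#, A, C, E); D# is not a chord tone.
It is approached by step down from E and then sustained as the same pitch into the next harmony.
Arriving early and becoming a chord tone when the harmony changes — an anticipation.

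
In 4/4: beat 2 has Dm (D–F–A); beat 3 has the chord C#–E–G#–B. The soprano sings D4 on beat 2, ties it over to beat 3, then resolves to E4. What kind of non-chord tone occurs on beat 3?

The harmony at that moment is C# minor seventh chord (C#, E, G#, B); D4 is not a chord tone.
It is held over (the same pitch as the preceding D4) and left by step up to E4.
Held over from the previous chord and resolving up by step — a retardation.

Retardation.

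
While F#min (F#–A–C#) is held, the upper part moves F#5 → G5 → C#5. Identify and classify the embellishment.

The harmony at that moment is F# minor triad (F#, A, C#); G5 is not a chord tone.
It is approached by step up from F#5 and left by leap down to C#5.
Step in, leap out — an escape tone.

G5 is an escape tone.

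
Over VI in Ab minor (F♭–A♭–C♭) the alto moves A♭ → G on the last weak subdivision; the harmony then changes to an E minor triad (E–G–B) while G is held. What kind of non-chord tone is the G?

The harmony at that moment is F♭ major triad (F♭, A♭, C♭); G is not a chord tone.
It is approached by step down from A♭ and then sustained as the same pitch into the next harmony.
Arriving early and becoming a chord tone when the harmony changes — an anticipation.

G is an anticipation.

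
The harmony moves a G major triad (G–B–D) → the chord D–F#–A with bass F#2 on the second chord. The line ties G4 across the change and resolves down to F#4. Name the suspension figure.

9–8 suspension.

At the second chord the bass is F#2. The suspended G4 lies a ninth above the bass; after resolving down by step to F#4, the interval above the bass becomes an octave.
Suspension figures are named by those two intervals: 9–8.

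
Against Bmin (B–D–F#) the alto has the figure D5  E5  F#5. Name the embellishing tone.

The harmony at that moment is B minor triad (B, D, F#); E5 is not a chord tone.
It is approached by step up from D5 and left by step up to F#5.
Step in, step out in the same direction — a passing tone.

E5 is a passing tone.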